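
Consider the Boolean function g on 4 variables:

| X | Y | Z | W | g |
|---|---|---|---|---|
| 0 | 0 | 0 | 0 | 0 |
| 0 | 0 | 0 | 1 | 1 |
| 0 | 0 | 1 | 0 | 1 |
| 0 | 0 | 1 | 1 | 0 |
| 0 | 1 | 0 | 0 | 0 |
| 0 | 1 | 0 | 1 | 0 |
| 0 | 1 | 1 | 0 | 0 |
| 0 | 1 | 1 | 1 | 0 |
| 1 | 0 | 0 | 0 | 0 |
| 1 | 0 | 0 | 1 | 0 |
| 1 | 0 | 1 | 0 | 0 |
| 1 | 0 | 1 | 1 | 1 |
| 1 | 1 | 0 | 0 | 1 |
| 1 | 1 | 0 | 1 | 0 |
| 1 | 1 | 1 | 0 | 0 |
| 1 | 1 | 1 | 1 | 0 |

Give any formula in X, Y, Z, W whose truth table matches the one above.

g(X, Y, Z, W) = (((((¬X ∧ ¬Y) ∧ ¬Z) ∧ W) ∨ (((¬X ∧ ¬Y) ∧ Z) ∧ ¬W)) ∨ (((X ∧ ¬Y) ∧ Z) ∧ W)) ∨ (((X ∧ Y) ∧ ¬Z) ∧ ¬W)

Collect the rows where g=1 — (0,0,0,1), (0,0,1,0), (1,0,1,1), (1,1,0,0) — and write one minterm per row: ¬X·¬Y·¬Z·W, ¬X·¬Y·Z·¬W, X·¬Y·Z·W, X·Y·¬Z·¬W. Their union (logical OR) reproduces the table exactly.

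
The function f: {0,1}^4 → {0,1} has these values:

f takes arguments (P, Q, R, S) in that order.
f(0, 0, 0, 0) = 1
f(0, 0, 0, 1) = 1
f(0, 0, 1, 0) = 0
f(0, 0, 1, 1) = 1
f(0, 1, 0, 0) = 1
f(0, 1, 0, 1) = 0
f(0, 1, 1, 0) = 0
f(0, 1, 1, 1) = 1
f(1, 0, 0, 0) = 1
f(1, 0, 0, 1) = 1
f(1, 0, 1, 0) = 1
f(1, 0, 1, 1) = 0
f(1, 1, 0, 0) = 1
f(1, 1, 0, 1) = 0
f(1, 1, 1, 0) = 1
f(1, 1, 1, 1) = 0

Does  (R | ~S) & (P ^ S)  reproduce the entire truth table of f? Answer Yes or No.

Evaluate (R | ~S) & (P ^ S) on each row and compare to f:
  P=0, Q=0, R=0, S=0: formula gives 0, but f = 1 ✗
A single disagreement suffices: at (0,0,0,0) they differ, so the formula does not compute f.

No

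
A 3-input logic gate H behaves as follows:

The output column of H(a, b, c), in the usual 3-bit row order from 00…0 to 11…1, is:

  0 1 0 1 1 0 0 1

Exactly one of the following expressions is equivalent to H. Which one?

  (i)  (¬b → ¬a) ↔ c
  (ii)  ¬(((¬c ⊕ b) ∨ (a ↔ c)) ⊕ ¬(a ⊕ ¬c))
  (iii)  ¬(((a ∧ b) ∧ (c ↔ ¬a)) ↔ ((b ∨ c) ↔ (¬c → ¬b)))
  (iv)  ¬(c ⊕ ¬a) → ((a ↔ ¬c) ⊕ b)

i

(ii): at (0,0,1) it gives 0, but H = 1 — eliminated.
(iii): at (1,0,0) it gives 0, but H = 1 — eliminated.
(iv): at (0,0,0) it gives 1, but H = 0 — eliminated.
(i) is the remaining candidate, and it agrees with H on all 8 inputs.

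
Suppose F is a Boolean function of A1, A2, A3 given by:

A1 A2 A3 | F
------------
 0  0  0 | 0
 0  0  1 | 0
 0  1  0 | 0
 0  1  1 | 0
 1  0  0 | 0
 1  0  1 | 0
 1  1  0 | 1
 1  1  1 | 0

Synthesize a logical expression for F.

F(A1, A2, A3) = (A1 & A2) & ~A3

Only row (1,1,0) gives 1. That row's minterm A1·A2·¬A3 is F directly.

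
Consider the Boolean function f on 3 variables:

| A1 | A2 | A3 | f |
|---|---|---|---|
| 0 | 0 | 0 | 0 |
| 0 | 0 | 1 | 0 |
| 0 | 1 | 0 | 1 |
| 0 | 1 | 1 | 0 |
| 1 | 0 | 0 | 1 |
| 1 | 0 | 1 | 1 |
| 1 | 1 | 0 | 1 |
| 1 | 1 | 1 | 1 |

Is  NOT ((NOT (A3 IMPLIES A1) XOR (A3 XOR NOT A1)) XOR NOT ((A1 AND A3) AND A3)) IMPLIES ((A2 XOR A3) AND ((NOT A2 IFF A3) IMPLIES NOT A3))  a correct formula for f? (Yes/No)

Yes

Test each input against both f and the formula:
  A1=0, A2=0, A3=0: formula gives 0, f = 0 ✓
  A1=0, A2=0, A3=1: formula gives 0, f = 0 ✓
  A1=0, A2=1, A3=0: formula gives 1, f = 1 ✓
  A1=0, A2=1, A3=1: formula gives 0, f = 0 ✓
  A1=1, A2=0, A3=0: formula gives 1, f = 1 ✓
  … (the remaining 3 rows also agree.)
Every row agrees, so the formula is equivalent.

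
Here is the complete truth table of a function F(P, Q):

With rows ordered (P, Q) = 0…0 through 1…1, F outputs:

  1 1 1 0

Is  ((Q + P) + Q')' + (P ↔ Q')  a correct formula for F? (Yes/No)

No

Check the formula against F row by row:
  P=0, Q=0: formula gives 0, but F = 1 ✗
Row (0,0) is a counterexample, so the formula is not equivalent to F.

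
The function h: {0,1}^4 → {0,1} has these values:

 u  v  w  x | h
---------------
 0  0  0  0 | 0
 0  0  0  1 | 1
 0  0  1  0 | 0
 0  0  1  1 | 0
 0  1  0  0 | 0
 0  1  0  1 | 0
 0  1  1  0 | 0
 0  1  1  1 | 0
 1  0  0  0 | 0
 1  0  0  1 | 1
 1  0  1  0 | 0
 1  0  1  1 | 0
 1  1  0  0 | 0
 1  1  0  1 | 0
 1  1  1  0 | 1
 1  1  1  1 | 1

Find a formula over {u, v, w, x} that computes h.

h(u, v, w, x) = (((((~u & ~v) & ~w) & x) | (((u & ~v) & ~w) & x)) | (((u & v) & w) & ~x)) | (((u & v) & w) & x)

h=1 on 4 inputs: (0,0,0,1), (1,0,0,1), (1,1,1,0), (1,1,1,1). Reading each as a conjunction of literals (¬u·¬v·¬w·x, u·¬v·¬w·x, u·v·w·¬x, u·v·w·x) and taking the OR gives the canonical DNF.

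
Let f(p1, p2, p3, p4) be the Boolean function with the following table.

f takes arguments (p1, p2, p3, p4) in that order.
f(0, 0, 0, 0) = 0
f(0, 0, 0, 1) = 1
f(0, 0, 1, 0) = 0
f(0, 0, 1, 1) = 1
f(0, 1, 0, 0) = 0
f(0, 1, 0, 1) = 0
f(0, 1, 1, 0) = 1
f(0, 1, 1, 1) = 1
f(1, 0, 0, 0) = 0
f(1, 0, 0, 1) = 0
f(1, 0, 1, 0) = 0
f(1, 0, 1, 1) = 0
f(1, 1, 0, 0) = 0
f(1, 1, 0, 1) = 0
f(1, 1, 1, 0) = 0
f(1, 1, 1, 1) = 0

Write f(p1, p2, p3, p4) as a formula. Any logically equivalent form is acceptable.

f(p1, p2, p3, p4) = (((((NOT p1 AND NOT p2) AND NOT p3) AND p4) OR (((NOT p1 AND NOT p2) AND p3) AND p4)) OR (((NOT p1 AND p2) AND p3) AND NOT p4)) OR (((NOT p1 AND p2) AND p3) AND p4)

The 1-rows are (0,0,0,1), (0,0,1,1), (0,1,1,0), (0,1,1,1). Each contributes one minterm — ¬p1·¬p2·¬p3·p4; ¬p1·¬p2·p3·p4; ¬p1·p2·p3·¬p4; ¬p1·p2·p3·p4 — and their disjunction is a sum-of-products form of f.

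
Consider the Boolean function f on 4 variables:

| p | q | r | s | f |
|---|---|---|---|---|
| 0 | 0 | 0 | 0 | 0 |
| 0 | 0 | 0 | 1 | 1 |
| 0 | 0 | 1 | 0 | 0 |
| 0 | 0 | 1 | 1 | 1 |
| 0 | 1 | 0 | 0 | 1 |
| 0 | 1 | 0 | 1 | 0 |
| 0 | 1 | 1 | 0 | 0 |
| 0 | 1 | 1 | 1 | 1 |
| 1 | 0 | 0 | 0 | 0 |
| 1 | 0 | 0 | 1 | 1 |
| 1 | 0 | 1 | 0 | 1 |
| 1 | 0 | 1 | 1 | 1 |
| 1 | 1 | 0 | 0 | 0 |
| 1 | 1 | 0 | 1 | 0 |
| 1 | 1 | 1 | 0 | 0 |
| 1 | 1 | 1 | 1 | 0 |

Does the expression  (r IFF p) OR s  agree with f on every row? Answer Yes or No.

No

Test each input against both f and the formula:
  p=0, q=0, r=0, s=0: formula gives 1, but f = 0 ✗
Row (0,0,0,0) is a counterexample, so the formula is not equivalent to f.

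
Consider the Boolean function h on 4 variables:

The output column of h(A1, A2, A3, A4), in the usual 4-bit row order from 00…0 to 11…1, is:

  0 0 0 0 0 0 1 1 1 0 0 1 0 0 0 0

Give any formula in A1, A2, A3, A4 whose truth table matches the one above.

h(A1, A2, A3, A4) = (((((NOT A1 AND A2) AND A3) AND NOT A4) OR (((NOT A1 AND A2) AND A3) AND A4)) OR (((A1 AND NOT A2) AND NOT A3) AND NOT A4)) OR (((A1 AND NOT A2) AND A3) AND A4)

h=1 on 4 inputs: (0,1,1,0), (0,1,1,1), (1,0,0,0), (1,0,1,1). Reading each as a conjunction of literals (¬A1·A2·A3·¬A4, ¬A1·A2·A3·A4, A1·¬A2·¬A3·¬A4, A1·¬A2·A3·A4) and taking the OR gives the canonical DNF.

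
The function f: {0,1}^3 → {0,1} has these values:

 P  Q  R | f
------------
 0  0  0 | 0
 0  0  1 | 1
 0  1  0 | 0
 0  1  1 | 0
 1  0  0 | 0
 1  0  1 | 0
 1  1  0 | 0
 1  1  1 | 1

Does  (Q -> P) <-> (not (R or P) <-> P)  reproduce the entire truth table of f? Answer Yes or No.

Check the formula against f row by row:
  P=0, Q=0, R=0: formula gives 0, f = 0 ✓
  P=0, Q=0, R=1: formula gives 1, f = 1 ✓
  P=0, Q=1, R=0: formula gives 1, but f = 0 ✗
A single disagreement suffices: at (0,1,0) they differ, so the formula does not compute f.

No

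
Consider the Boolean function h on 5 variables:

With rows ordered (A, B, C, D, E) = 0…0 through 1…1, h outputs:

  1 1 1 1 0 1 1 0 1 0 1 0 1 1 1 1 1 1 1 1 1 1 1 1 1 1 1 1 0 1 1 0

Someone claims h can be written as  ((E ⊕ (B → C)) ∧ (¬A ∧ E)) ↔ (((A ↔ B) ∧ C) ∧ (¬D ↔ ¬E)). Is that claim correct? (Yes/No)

Yes

Test each input against both h and the formula:
  A=0, B=0, C=0, D=0, E=0: formula gives 1, h = 1 ✓
  A=0, B=0, C=0, D=0, E=1: formula gives 1, h = 1 ✓
  A=0, B=0, C=0, D=1, E=0: formula gives 1, h = 1 ✓
  A=0, B=0, C=0, D=1, E=1: formula gives 1, h = 1 ✓
  …and likewise for the remaining 28 rows.
All 32 rows match — the expression computes h exactly.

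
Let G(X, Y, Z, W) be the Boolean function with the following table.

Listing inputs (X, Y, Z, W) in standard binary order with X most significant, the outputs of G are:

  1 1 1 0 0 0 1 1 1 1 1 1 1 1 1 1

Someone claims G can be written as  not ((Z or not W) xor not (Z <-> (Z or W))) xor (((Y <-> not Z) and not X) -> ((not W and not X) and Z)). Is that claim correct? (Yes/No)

Test each input against both G and the formula:
  X=0, Y=0, Z=0, W=0: formula gives 1, G = 1 ✓
  X=0, Y=0, Z=0, W=1: formula gives 1, G = 1 ✓
  X=0, Y=0, Z=1, W=0: formula gives 1, G = 1 ✓
  X=0, Y=0, Z=1, W=1: formula gives 0, G = 0 ✓
  …and likewise for the remaining 12 rows.
No disagreement on any input; they are logically equivalent.

Yes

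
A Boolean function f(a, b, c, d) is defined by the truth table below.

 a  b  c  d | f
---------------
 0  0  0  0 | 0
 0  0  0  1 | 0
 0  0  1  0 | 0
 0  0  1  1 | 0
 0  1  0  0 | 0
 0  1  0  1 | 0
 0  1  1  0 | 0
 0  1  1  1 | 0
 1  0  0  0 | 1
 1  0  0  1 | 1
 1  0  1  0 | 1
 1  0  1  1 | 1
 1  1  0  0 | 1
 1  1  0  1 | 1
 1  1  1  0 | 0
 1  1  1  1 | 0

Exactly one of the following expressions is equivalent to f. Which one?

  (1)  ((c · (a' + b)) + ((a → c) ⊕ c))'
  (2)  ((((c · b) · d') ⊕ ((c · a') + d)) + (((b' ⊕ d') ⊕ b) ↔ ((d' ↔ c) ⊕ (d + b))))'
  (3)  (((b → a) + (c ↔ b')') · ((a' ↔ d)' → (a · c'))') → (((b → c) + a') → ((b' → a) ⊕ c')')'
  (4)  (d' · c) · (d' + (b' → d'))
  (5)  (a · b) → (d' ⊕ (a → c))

1

(2): at (0,1,0,0) it gives 1, but f = 0 — eliminated.
(3): at (0,0,0,0) it gives 1, but f = 0 — eliminated.
(4): at (0,0,1,0) it gives 1, but f = 0 — eliminated.
(5): at (0,0,0,0) it gives 1, but f = 0 — eliminated.
(1) is the remaining candidate, and it agrees with f on all 16 inputs.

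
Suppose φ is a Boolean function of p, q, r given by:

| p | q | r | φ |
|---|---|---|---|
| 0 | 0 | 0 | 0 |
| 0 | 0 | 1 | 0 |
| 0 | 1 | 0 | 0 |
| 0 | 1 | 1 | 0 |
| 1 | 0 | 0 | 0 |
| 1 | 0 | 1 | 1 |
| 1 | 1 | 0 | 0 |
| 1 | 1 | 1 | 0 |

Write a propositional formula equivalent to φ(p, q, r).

φ is 1 on exactly one input, (1,0,1), whose minterm is p·¬q·r. So φ is just that conjunction.

φ(p, q, r) = (p ∧ ¬q) ∧ r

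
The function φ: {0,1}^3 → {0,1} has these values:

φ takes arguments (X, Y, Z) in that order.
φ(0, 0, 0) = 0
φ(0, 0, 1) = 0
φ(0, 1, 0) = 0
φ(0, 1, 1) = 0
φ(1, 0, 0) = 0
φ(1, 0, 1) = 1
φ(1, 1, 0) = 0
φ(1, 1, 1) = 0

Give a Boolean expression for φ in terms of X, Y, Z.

Only row (1,0,1) gives 1. That row's minterm X·¬Y·Z is φ directly.

φ(X, Y, Z) = (X AND NOT Y) AND Z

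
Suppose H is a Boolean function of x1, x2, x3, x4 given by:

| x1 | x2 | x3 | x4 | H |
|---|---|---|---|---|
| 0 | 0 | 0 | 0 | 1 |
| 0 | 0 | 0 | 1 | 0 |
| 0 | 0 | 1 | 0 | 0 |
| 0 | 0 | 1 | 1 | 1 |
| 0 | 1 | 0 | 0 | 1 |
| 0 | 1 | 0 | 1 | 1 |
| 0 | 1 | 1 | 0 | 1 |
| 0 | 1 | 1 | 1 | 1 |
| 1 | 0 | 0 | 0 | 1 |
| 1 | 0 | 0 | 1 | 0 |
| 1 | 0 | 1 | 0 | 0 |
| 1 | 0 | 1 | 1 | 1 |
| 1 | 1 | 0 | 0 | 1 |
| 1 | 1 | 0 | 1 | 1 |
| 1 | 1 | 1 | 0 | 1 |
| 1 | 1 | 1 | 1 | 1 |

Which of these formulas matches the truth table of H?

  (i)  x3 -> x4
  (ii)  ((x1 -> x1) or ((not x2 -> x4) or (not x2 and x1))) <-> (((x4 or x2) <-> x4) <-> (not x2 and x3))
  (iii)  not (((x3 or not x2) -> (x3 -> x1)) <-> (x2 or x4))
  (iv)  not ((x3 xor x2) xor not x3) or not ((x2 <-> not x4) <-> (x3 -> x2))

(i) disagrees with H on (0,0,0,1) (formula → 1, table → 0); rule it out.
(ii) disagrees with H on (0,0,0,0) (formula → 0, table → 1); rule it out.
(iii) disagrees with H on (0,1,0,0) (formula → 0, table → 1); rule it out.
That leaves (iv). Evaluating it on every row reproduces the table of H exactly.

iv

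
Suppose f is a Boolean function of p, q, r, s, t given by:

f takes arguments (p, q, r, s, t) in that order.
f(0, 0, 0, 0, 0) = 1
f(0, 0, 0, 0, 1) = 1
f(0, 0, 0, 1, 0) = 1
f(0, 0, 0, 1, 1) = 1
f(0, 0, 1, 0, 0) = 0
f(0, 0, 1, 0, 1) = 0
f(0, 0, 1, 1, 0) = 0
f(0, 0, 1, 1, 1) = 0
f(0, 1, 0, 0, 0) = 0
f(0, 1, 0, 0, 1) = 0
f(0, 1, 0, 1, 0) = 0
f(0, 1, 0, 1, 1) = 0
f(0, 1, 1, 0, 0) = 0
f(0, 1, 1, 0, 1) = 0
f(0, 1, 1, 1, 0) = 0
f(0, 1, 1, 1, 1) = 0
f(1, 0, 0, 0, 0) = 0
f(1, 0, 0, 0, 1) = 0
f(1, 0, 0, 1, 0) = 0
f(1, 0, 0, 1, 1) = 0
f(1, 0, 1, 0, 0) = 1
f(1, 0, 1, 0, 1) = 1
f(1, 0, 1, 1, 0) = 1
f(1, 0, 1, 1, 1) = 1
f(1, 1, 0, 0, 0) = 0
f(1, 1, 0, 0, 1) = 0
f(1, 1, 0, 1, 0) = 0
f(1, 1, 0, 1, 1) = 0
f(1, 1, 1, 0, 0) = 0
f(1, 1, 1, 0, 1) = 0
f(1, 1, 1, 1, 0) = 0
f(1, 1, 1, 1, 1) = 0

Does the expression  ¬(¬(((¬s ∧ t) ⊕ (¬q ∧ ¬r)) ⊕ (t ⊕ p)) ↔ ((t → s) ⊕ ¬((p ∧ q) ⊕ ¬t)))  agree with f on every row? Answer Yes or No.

Evaluate ¬(¬(((¬s ∧ t) ⊕ (¬q ∧ ¬r)) ⊕ (t ⊕ p)) ↔ ((t → s) ⊕ ¬((p ∧ q) ⊕ ¬t))) on each row and compare to f:
  p=0, q=0, r=0, s=0, t=0: formula gives 1, f = 1 ✓
  p=0, q=0, r=0, s=0, t=1: formula gives 1, f = 1 ✓
  p=0, q=0, r=0, s=1, t=0: formula gives 1, f = 1 ✓
  p=0, q=0, r=0, s=1, t=1: formula gives 1, f = 1 ✓
  … (the remaining 28 rows also agree.)
No disagreement on any input; they are logically equivalent.

Yes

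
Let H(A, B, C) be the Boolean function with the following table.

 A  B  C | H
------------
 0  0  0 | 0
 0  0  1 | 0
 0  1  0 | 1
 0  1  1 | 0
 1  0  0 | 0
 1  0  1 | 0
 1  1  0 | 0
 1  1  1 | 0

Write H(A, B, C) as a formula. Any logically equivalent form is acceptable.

H(A, B, C) = (A' · B) · C'

H is 1 on exactly one input, (0,1,0), whose minterm is ¬A·B·¬C. So H is just that conjunction.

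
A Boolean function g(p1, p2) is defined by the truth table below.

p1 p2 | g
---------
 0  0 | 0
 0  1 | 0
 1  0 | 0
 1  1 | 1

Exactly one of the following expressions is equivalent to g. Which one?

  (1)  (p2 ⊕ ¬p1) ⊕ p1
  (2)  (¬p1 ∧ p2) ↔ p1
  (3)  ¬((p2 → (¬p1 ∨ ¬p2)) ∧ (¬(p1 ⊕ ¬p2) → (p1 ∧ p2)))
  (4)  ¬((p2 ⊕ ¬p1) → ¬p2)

4

(1): at (0,0) it gives 1, but g = 0 — eliminated.
(2): at (0,0) it gives 1, but g = 0 — eliminated.
(3): at (0,1) it gives 1, but g = 0 — eliminated.
That leaves (4). Evaluating it on every row reproduces the table of g exactly.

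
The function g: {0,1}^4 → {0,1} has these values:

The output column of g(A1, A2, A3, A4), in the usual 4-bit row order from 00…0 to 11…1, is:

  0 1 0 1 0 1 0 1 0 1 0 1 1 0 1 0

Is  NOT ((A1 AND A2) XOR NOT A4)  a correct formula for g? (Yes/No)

Check the formula against g row by row:
  A1=0, A2=0, A3=0, A4=0: formula gives 0, g = 0 ✓
  A1=0, A2=0, A3=0, A4=1: formula gives 1, g = 1 ✓
  A1=0, A2=0, A3=1, A4=0: formula gives 0, g = 0 ✓
  A1=0, A2=0, A3=1, A4=1: formula gives 1, g = 1 ✓
  …and likewise for the remaining 12 rows.
No disagreement on any input; they are logically equivalent.

Yes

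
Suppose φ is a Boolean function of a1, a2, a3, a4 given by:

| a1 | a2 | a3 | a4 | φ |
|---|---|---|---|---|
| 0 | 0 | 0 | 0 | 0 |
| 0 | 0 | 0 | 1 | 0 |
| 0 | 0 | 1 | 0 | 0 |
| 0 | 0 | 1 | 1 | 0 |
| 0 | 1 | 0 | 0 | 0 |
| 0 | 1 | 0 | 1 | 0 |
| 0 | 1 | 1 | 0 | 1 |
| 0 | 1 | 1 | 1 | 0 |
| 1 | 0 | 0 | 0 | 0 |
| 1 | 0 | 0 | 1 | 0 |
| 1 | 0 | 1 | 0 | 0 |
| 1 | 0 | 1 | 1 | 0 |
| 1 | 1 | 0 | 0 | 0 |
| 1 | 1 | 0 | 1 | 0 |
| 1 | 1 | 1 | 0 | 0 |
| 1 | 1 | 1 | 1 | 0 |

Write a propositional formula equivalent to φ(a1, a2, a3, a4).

φ is 1 on exactly one input, (0,1,1,0), whose minterm is ¬a1·a2·a3·¬a4. So φ is just that conjunction.

φ(a1, a2, a3, a4) = ((a1' · a2) · a3) · a4'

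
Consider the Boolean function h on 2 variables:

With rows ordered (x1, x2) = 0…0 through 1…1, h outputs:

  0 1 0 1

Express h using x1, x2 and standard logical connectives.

h(x1, x2) = (x1' · x2) + (x1 · x2)

Collect the rows where h=1 — (0,1), (1,1) — and write one minterm per row: ¬x1·x2, x1·x2. Their union (logical OR) reproduces the table exactly.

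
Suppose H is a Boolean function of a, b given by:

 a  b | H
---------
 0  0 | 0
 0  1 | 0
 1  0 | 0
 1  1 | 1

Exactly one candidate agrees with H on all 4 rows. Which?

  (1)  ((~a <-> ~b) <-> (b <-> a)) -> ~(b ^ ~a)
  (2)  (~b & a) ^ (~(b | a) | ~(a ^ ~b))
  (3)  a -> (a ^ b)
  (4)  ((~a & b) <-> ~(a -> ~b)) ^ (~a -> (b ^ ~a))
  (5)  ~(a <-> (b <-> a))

4

(1) disagrees with H on (0,1) (formula → 1, table → 0); rule it out.
(2) disagrees with H on (0,0) (formula → 1, table → 0); rule it out.
(3) disagrees with H on (0,0) (formula → 1, table → 0); rule it out.
(5) disagrees with H on (0,0) (formula → 1, table → 0); rule it out.
Only (4) survives; checking it on all 4 rows confirms it matches H.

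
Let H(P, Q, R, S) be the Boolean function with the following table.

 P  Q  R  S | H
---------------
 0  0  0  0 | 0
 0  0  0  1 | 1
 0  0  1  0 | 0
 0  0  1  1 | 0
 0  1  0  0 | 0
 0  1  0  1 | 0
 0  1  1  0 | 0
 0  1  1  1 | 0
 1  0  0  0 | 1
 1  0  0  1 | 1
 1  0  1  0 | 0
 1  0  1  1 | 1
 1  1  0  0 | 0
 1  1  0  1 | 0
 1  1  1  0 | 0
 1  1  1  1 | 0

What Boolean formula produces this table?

H(P, Q, R, S) = (((((¬P ∧ ¬Q) ∧ ¬R) ∧ S) ∨ (((P ∧ ¬Q) ∧ ¬R) ∧ ¬S)) ∨ (((P ∧ ¬Q) ∧ ¬R) ∧ S)) ∨ (((P ∧ ¬Q) ∧ R) ∧ S)

The 1-rows are (0,0,0,1), (1,0,0,0), (1,0,0,1), (1,0,1,1). Each contributes one minterm — ¬P·¬Q·¬R·S; P·¬Q·¬R·¬S; P·¬Q·¬R·S; P·¬Q·R·S — and their disjunction is a sum-of-products form of H.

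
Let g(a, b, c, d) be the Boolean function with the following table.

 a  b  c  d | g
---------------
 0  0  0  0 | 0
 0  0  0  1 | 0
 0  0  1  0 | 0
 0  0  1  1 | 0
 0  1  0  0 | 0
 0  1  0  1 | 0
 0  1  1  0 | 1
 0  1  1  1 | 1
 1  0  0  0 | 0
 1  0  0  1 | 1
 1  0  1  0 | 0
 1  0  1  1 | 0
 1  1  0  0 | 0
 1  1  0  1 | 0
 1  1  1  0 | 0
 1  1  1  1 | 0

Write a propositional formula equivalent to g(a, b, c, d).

g=1 on 3 inputs: (0,1,1,0), (0,1,1,1), (1,0,0,1). Reading each as a conjunction of literals (¬a·b·c·¬d, ¬a·b·c·d, a·¬b·¬c·d) and taking the OR gives the canonical DNF.

g(a, b, c, d) = ((((~a & b) & c) & ~d) | (((~a & b) & c) & d)) | (((a & ~b) & ~c) & d)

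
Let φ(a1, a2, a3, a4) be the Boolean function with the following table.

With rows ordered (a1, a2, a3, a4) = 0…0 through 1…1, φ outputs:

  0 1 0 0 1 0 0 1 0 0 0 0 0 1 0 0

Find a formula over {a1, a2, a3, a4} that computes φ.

φ(a1, a2, a3, a4) = (((((~a1 & ~a2) & ~a3) & a4) | (((~a1 & a2) & ~a3) & ~a4)) | (((~a1 & a2) & a3) & a4)) | (((a1 & a2) & ~a3) & a4)

The 1-rows are (0,0,0,1), (0,1,0,0), (0,1,1,1), (1,1,0,1). Each contributes one minterm — ¬a1·¬a2·¬a3·a4; ¬a1·a2·¬a3·¬a4; ¬a1·a2·a3·a4; a1·a2·¬a3·a4 — and their disjunction is a sum-of-products form of φ.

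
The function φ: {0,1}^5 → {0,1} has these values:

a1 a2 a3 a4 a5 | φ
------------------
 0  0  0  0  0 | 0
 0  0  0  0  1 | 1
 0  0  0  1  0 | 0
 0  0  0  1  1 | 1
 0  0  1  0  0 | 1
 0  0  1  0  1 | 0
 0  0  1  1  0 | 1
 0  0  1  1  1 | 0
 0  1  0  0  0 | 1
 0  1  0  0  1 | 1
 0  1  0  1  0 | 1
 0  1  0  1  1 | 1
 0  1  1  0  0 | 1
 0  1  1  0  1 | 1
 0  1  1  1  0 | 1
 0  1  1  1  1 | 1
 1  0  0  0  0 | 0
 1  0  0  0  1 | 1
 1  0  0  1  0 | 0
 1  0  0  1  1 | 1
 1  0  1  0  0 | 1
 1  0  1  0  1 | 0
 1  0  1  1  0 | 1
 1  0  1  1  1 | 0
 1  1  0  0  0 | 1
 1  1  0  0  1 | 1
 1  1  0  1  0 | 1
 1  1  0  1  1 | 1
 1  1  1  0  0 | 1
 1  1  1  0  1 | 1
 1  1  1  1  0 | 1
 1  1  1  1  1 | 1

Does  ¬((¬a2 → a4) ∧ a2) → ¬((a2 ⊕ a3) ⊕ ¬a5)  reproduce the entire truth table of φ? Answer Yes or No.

Yes

Evaluate ¬((¬a2 → a4) ∧ a2) → ¬((a2 ⊕ a3) ⊕ ¬a5) on each row and compare to φ:
  a1=0, a2=0, a3=0, a4=0, a5=0: formula gives 0, φ = 0 ✓
  a1=0, a2=0, a3=0, a4=0, a5=1: formula gives 1, φ = 1 ✓
  a1=0, a2=0, a3=0, a4=1, a5=0: formula gives 0, φ = 0 ✓
  a1=0, a2=0, a3=0, a4=1, a5=1: formula gives 1, φ = 1 ✓
  … (the remaining 28 rows also agree.)
No disagreement on any input; they are logically equivalent.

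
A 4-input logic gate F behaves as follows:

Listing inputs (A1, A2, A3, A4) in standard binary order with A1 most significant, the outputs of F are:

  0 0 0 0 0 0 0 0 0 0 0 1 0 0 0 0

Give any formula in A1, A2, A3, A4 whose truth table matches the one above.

Only row (1,0,1,1) gives 1. That row's minterm A1·¬A2·A3·A4 is F directly.

F(A1, A2, A3, A4) = ((A1 AND NOT A2) AND A3) AND A4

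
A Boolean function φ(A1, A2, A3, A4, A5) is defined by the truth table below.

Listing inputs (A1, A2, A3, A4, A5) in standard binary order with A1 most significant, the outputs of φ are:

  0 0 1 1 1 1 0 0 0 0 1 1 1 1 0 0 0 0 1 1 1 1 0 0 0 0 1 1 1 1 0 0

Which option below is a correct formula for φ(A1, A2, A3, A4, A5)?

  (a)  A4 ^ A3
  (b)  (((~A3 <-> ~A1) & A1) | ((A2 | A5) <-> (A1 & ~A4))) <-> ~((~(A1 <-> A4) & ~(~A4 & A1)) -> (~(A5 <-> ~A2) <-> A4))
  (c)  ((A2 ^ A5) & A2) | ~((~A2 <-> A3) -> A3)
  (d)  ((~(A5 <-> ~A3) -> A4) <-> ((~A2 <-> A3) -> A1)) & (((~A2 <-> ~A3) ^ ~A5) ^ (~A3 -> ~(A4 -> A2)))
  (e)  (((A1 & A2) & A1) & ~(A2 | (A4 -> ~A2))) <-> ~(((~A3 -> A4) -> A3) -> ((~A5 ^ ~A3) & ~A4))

a

(b) fails at (0,0,0,0,1): the formula yields 1, φ is 0.
(c) fails at (0,0,0,1,0): the formula yields 0, φ is 1.
(d) fails at (0,0,0,0,1): the formula yields 1, φ is 0.
(e) fails at (0,0,0,0,1): the formula yields 1, φ is 0.
That leaves (a). Evaluating it on every row reproduces the table of φ exactly.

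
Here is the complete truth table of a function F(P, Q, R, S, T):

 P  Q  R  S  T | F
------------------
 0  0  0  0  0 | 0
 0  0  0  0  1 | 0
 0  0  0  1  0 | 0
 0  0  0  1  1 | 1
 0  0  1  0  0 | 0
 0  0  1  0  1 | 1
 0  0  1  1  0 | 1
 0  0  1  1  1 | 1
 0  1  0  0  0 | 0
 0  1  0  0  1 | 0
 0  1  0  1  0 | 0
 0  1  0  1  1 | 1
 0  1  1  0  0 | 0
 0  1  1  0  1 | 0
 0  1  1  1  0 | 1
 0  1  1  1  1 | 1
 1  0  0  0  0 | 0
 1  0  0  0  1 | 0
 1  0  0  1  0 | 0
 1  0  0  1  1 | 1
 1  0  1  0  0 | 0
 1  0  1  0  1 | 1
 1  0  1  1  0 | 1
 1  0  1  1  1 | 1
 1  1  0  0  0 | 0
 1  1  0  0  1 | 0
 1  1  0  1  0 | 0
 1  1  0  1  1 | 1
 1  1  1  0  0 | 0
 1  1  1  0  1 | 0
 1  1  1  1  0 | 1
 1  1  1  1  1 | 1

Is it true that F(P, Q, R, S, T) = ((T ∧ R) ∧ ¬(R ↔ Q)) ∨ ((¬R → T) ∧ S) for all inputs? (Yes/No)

Check the formula against F row by row:
  P=0, Q=0, R=0, S=0, T=0: formula gives 0, F = 0 ✓
  P=0, Q=0, R=0, S=0, T=1: formula gives 0, F = 0 ✓
  P=0, Q=0, R=0, S=1, T=0: formula gives 0, F = 0 ✓
  P=0, Q=0, R=0, S=1, T=1: formula gives 1, F = 1 ✓
  … (the remaining 28 rows also agree.)
All 32 rows match — the expression computes F exactly.

Yes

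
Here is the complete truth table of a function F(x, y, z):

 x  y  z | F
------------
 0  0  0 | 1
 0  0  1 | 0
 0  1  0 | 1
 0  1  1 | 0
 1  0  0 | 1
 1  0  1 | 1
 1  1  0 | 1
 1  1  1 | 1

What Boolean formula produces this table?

F(x, y, z) = ¬(((¬x ∧ ¬y) ∧ z) ∨ ((¬x ∧ y) ∧ z))

F is 0 on only 2 rows — (0,0,1), (0,1,1). Writing each as a minterm (¬x·¬y·z, ¬x·y·z) and OR-ing them characterizes exactly where F=0, so F is the negation of that disjunction.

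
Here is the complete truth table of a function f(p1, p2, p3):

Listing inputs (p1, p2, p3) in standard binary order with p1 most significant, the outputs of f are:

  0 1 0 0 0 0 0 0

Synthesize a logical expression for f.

f(p1, p2, p3) = (NOT p1 AND NOT p2) AND p3

Only row (0,0,1) gives 1. That row's minterm ¬p1·¬p2·p3 is f directly.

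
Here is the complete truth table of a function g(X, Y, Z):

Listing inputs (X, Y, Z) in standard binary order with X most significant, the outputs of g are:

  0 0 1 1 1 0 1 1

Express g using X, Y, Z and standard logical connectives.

g(X, Y, Z) = ~((((~X & ~Y) & ~Z) | ((~X & ~Y) & Z)) | ((X & ~Y) & Z))

There are just 3 zero rows: (0,0,0), (0,0,1), (1,0,1). Their minterms are ¬X·¬Y·¬Z, ¬X·¬Y·Z, X·¬Y·Z; the OR of those covers precisely the 0-outputs, and negating it yields g.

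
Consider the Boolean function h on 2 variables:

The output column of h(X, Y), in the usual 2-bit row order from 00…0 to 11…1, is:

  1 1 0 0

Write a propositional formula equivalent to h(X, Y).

h(X, Y) = X'

The output is the negation of X.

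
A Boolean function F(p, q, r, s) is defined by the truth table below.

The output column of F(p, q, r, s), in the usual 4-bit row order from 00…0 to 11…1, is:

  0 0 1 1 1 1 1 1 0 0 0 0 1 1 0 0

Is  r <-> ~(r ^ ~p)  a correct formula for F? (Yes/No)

No

Check the formula against F row by row:
  p=0, q=0, r=0, s=0: formula gives 1, but F = 0 ✗
Since they disagree at (0,0,0,0), the expression is not a correct formula for F.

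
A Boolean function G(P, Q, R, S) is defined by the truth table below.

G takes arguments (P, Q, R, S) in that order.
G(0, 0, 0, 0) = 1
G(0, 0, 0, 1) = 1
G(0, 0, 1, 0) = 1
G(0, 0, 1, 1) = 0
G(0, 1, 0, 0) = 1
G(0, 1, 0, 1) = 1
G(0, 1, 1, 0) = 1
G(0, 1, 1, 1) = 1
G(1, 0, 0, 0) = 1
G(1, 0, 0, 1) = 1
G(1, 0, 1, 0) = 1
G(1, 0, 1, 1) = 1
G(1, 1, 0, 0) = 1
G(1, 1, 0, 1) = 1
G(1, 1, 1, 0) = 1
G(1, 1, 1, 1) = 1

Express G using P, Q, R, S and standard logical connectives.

Only row (0,0,1,1) gives 0. So G is 1 everywhere except there — the complement of the minterm ¬P·¬Q·R·S.

G(P, Q, R, S) = not (((not P and not Q) and R) and S)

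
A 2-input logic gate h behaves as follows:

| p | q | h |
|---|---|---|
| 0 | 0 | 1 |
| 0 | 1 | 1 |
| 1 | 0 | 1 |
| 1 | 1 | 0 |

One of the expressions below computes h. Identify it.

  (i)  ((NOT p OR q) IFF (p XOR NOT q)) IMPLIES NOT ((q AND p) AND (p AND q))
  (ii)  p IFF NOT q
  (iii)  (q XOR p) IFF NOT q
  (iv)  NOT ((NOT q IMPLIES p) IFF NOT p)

i

(ii) disagrees with h on (0,0) (formula → 0, table → 1); rule it out.
(iii) disagrees with h on (0,0) (formula → 0, table → 1); rule it out.
(iv) disagrees with h on (0,1) (formula → 0, table → 1); rule it out.
Only (i) survives; checking it on all 4 rows confirms it matches h.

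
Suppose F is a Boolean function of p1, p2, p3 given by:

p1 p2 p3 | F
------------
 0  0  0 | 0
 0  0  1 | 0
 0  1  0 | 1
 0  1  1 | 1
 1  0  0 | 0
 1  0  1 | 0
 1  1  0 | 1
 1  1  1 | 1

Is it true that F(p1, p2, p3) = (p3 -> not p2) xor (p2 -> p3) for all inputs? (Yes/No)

Yes

Test each input against both F and the formula:
  p1=0, p2=0, p3=0: formula gives 0, F = 0 ✓
  p1=0, p2=0, p3=1: formula gives 0, F = 0 ✓
  p1=0, p2=1, p3=0: formula gives 1, F = 1 ✓
  p1=0, p2=1, p3=1: formula gives 1, F = 1 ✓
  p1=1, p2=0, p3=0: formula gives 0, F = 0 ✓
  … (the remaining 3 rows also agree.)
All 8 rows match — the expression computes F exactly.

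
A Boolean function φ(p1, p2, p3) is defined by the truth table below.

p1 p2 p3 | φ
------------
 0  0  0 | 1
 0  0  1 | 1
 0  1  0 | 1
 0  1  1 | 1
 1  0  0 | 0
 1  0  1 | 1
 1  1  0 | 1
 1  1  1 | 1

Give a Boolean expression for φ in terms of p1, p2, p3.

φ is 0 on exactly one input, (1,0,0), whose minterm is p1·¬p2·¬p3. So φ is the negation of that single conjunction.

φ(p1, p2, p3) = not ((p1 and not p2) and not p3)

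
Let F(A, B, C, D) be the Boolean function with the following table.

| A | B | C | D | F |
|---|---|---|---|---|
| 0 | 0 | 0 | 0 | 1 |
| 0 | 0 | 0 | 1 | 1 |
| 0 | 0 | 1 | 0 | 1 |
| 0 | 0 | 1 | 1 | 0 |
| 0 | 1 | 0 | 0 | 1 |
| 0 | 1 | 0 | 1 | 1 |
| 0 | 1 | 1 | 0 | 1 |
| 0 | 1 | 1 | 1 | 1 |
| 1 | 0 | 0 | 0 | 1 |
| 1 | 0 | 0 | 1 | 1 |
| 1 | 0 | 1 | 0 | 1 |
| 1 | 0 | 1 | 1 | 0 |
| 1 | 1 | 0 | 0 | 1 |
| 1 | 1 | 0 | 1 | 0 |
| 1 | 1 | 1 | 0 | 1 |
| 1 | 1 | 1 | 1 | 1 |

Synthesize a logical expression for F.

F(A, B, C, D) = (((((A' · B') · C) · D) + (((A · B') · C) · D)) + (((A · B) · C') · D))'

There are just 3 zero rows: (0,0,1,1), (1,0,1,1), (1,1,0,1). Their minterms are ¬A·¬B·C·D, A·¬B·C·D, A·B·¬C·D; the OR of those covers precisely the 0-outputs, and negating it yields F.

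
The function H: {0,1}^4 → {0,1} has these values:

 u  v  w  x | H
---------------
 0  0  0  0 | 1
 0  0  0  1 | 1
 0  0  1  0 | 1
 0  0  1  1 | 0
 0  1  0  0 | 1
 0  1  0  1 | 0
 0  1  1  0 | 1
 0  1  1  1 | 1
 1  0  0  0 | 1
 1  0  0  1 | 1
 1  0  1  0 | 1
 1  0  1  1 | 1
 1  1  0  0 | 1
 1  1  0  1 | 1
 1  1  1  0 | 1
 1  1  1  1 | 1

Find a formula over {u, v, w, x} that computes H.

H(u, v, w, x) = NOT ((((NOT u AND NOT v) AND w) AND x) OR (((NOT u AND v) AND NOT w) AND x))

The 0-rows are (0,0,1,1), (0,1,0,1). Take each as a conjunction (¬u·¬v·w·x, ¬u·v·¬w·x), form their disjunction, and complement — that gives a formula that is 1 everywhere H is.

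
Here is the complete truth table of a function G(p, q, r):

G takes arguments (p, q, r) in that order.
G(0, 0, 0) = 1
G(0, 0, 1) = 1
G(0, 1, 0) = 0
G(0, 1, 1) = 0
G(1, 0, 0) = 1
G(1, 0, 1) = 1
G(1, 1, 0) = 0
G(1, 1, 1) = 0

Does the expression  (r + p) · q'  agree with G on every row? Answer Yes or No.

No

Evaluate (r + p) · q' on each row and compare to G:
  p=0, q=0, r=0: formula gives 0, but G = 1 ✗
Row (0,0,0) is a counterexample, so the formula is not equivalent to G.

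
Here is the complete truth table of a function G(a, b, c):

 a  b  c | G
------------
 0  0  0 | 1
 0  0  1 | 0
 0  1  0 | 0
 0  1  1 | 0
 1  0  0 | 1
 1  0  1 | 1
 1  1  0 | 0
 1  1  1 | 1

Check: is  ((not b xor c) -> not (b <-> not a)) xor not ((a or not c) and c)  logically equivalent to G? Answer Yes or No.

No

Evaluate ((not b xor c) -> not (b <-> not a)) xor not ((a or not c) and c) on each row and compare to G:
  a=0, b=0, c=0: formula gives 0, but G = 1 ✗
A single disagreement suffices: at (0,0,0) they differ, so the formula does not compute G.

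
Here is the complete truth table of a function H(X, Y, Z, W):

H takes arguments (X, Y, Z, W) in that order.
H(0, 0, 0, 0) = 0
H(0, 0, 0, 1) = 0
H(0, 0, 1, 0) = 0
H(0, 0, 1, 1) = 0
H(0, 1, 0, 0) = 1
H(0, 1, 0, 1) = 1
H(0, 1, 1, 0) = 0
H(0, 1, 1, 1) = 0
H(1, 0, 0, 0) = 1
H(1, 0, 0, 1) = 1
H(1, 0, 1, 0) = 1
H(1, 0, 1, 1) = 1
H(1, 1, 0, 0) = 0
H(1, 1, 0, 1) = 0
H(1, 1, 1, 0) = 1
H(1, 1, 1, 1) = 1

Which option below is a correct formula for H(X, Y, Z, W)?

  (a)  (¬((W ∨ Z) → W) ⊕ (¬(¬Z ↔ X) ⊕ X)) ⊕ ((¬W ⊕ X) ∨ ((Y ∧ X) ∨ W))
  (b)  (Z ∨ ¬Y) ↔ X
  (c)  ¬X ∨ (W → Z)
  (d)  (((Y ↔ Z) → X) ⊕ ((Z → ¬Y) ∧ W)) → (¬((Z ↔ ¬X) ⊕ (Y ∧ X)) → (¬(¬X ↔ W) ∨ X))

b

(a) fails at (0,0,1,1): the formula yields 1, H is 0.
(c) fails at (0,0,0,0): the formula yields 1, H is 0.
(d) fails at (0,0,0,0): the formula yields 1, H is 0.
(b) is the remaining candidate, and it agrees with H on all 16 inputs.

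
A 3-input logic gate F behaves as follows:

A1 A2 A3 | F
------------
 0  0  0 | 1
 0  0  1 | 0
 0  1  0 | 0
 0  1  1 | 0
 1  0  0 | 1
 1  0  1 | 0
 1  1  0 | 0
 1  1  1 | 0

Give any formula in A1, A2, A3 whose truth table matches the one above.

Collect the rows where F=1 — (0,0,0), (1,0,0) — and write one minterm per row: ¬A1·¬A2·¬A3, A1·¬A2·¬A3. Their union (logical OR) reproduces the table exactly.

F(A1, A2, A3) = ((NOT A1 AND NOT A2) AND NOT A3) OR ((A1 AND NOT A2) AND NOT A3)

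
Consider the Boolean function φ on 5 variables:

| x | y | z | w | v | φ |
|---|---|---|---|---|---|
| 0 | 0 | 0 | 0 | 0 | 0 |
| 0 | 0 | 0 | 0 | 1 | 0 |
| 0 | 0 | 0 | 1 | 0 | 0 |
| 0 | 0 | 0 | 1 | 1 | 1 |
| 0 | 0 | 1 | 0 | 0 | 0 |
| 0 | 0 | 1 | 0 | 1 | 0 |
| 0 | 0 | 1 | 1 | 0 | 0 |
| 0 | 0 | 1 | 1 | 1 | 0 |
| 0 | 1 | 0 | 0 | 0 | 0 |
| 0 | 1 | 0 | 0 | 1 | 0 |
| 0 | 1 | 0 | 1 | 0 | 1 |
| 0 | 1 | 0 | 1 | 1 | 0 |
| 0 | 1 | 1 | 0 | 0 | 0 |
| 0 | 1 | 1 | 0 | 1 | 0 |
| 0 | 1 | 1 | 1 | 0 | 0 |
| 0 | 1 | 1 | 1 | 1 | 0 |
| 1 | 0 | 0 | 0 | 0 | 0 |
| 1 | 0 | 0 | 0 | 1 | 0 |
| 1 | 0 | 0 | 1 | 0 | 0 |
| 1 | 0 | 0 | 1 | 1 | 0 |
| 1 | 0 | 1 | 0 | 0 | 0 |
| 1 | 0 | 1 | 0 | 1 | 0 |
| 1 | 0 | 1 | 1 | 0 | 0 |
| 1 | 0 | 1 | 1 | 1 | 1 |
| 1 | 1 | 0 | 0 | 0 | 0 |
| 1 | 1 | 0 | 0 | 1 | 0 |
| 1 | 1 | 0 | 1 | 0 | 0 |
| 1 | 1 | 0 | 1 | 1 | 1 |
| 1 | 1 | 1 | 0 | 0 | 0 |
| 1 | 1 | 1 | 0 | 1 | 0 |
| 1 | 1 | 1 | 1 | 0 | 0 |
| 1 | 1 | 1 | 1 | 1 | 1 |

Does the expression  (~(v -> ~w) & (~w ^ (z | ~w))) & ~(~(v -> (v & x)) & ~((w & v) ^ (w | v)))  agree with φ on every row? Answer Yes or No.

Test each input against both φ and the formula:
  x=0, y=0, z=0, w=0, v=0: formula gives 0, φ = 0 ✓
  x=0, y=0, z=0, w=0, v=1: formula gives 0, φ = 0 ✓
  x=0, y=0, z=0, w=1, v=0: formula gives 0, φ = 0 ✓
  x=0, y=0, z=0, w=1, v=1: formula gives 0, but φ = 1 ✗
Row (0,0,0,1,1) is a counterexample, so the formula is not equivalent to φ.

No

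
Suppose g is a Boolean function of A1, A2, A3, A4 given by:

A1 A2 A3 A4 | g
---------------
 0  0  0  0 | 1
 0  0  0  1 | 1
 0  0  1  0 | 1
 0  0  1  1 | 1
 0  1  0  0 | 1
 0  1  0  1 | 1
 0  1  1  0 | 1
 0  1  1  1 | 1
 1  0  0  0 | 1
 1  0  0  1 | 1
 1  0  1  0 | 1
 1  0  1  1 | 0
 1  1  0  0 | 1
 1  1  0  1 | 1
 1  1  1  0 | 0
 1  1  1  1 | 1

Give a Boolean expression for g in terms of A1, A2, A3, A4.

g(A1, A2, A3, A4) = ((((A1 · A2') · A3) · A4) + (((A1 · A2) · A3) · A4'))'

g is 0 on only 2 rows — (1,0,1,1), (1,1,1,0). Writing each as a minterm (A1·¬A2·A3·A4, A1·A2·A3·¬A4) and OR-ing them characterizes exactly where g=0, so g is the negation of that disjunction.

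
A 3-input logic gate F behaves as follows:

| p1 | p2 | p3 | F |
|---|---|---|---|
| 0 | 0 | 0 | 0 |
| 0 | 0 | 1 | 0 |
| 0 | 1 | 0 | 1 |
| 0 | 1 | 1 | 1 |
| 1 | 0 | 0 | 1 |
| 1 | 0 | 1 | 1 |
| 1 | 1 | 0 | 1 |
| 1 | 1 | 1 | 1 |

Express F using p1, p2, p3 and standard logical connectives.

F is 0 on only 2 rows — (0,0,0), (0,0,1). Writing each as a minterm (¬p1·¬p2·¬p3, ¬p1·¬p2·p3) and OR-ing them characterizes exactly where F=0, so F is the negation of that disjunction.

F(p1, p2, p3) = ~(((~p1 & ~p2) & ~p3) | ((~p1 & ~p2) & p3))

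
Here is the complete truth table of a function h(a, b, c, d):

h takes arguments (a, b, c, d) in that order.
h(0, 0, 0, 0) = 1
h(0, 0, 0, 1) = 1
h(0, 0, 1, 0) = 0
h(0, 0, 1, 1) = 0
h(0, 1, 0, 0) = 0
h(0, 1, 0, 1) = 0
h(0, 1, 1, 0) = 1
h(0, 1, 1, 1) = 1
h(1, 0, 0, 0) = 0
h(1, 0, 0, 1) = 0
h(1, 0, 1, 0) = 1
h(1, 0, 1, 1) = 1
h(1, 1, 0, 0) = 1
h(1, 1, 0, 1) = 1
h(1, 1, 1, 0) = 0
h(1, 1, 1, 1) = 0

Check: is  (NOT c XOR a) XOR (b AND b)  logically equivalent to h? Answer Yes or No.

Yes

Evaluate (NOT c XOR a) XOR (b AND b) on each row and compare to h:
  a=0, b=0, c=0, d=0: formula gives 1, h = 1 ✓
  a=0, b=0, c=0, d=1: formula gives 1, h = 1 ✓
  a=0, b=0, c=1, d=0: formula gives 0, h = 0 ✓
  a=0, b=0, c=1, d=1: formula gives 0, h = 0 ✓
  … (the remaining 12 rows also agree.)
Every row agrees, so the formula is equivalent.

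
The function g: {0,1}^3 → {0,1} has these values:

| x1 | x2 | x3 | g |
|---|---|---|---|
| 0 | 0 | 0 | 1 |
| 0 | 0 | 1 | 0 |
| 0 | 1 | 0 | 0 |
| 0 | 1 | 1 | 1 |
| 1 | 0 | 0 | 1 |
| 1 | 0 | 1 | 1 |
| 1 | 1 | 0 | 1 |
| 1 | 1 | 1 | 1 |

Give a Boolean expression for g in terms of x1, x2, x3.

g is 0 on only 2 rows — (0,0,1), (0,1,0). Writing each as a minterm (¬x1·¬x2·x3, ¬x1·x2·¬x3) and OR-ing them characterizes exactly where g=0, so g is the negation of that disjunction.

g(x1, x2, x3) = not (((not x1 and not x2) and x3) or ((not x1 and x2) and not x3))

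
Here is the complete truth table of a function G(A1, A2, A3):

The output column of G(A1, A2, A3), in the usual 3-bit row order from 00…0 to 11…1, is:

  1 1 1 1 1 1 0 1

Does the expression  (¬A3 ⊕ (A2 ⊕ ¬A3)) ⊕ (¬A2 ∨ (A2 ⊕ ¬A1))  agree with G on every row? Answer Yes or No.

No

Evaluate (¬A3 ⊕ (A2 ⊕ ¬A3)) ⊕ (¬A2 ∨ (A2 ⊕ ¬A1)) on each row and compare to G:
  A1=0, A2=0, A3=0: formula gives 1, G = 1 ✓
  A1=0, A2=0, A3=1: formula gives 1, G = 1 ✓
  A1=0, A2=1, A3=0: formula gives 1, G = 1 ✓
  A1=0, A2=1, A3=1: formula gives 1, G = 1 ✓
  A1=1, A2=0, A3=0: formula gives 1, G = 1 ✓
  …
  A1=1, A2=1, A3=1: formula gives 0, but G = 1 ✗
Row (1,1,1) is a counterexample, so the formula is not equivalent to G.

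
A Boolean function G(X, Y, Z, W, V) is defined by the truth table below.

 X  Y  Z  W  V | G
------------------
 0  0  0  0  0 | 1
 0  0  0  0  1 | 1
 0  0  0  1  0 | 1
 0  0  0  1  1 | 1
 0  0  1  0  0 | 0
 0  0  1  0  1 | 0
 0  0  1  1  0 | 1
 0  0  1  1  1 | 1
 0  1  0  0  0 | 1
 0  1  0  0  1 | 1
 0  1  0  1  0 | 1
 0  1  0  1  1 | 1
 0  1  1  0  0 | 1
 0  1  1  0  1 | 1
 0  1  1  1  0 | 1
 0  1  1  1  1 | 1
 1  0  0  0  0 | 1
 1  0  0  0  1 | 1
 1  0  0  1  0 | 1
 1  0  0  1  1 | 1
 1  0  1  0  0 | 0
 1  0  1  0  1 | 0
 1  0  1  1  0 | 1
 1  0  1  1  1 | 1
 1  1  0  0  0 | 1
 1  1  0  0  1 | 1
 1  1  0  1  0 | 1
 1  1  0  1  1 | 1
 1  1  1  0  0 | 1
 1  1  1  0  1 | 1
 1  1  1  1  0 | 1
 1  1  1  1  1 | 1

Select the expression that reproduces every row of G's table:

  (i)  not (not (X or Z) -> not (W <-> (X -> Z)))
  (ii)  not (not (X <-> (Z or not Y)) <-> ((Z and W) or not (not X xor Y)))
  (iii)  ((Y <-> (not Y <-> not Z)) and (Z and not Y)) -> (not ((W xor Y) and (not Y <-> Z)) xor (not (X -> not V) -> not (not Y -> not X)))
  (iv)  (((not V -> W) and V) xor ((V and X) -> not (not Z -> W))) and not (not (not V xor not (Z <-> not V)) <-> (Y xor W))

(i): at (0,0,0,0,0) it gives 0, but G = 1 — eliminated.
(ii): at (0,0,1,0,0) it gives 1, but G = 0 — eliminated.
(iv): at (0,0,0,0,1) it gives 0, but G = 1 — eliminated.
(iii) is the remaining candidate, and it agrees with G on all 32 inputs.

iii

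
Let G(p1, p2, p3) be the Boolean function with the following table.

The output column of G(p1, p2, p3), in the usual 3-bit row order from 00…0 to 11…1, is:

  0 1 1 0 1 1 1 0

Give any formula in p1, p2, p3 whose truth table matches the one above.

G(p1, p2, p3) = ~((((~p1 & ~p2) & ~p3) | ((~p1 & p2) & p3)) | ((p1 & p2) & p3))

The 0-rows are (0,0,0), (0,1,1), (1,1,1). Take each as a conjunction (¬p1·¬p2·¬p3, ¬p1·p2·p3, p1·p2·p3), form their disjunction, and complement — that gives a formula that is 1 everywhere G is.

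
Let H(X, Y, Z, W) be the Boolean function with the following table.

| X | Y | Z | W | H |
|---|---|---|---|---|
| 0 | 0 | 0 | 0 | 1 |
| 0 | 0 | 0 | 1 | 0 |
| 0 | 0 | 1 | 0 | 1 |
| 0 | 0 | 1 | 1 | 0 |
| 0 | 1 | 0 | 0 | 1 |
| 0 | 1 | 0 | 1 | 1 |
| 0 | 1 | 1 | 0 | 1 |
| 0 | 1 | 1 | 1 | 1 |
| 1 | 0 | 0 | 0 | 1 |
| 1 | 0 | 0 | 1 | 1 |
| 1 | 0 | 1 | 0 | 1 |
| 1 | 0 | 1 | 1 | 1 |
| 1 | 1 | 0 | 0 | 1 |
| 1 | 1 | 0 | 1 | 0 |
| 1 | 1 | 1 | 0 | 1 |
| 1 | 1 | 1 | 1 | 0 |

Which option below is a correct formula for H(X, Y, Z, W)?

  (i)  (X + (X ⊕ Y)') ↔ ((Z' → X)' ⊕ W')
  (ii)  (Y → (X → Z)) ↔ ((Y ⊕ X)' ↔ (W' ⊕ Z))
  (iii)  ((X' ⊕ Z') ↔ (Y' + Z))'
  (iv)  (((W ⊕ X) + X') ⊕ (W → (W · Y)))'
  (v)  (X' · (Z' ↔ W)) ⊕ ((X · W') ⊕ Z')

(i) fails at (0,0,0,0): the formula yields 0, H is 1.
(ii) fails at (0,0,1,0): the formula yields 0, H is 1.
(iii) fails at (0,0,0,1): the formula yields 1, H is 0.
(v) fails at (0,1,0,1): the formula yields 0, H is 1.
That leaves (iv). Evaluating it on every row reproduces the table of H exactly.

iv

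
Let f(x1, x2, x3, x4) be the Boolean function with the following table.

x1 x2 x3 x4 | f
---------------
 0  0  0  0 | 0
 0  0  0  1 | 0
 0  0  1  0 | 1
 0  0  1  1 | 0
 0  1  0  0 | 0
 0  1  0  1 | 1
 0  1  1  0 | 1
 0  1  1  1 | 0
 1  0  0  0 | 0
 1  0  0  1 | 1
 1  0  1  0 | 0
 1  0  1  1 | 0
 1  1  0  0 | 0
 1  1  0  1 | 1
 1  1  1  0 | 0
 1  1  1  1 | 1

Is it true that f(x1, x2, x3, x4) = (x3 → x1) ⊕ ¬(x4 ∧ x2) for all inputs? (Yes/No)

No

Test each input against both f and the formula:
  x1=0, x2=0, x3=0, x4=0: formula gives 0, f = 0 ✓
  x1=0, x2=0, x3=0, x4=1: formula gives 0, f = 0 ✓
  x1=0, x2=0, x3=1, x4=0: formula gives 1, f = 1 ✓
  x1=0, x2=0, x3=1, x4=1: formula gives 1, but f = 0 ✗
A single disagreement suffices: at (0,0,1,1) they differ, so the formula does not compute f.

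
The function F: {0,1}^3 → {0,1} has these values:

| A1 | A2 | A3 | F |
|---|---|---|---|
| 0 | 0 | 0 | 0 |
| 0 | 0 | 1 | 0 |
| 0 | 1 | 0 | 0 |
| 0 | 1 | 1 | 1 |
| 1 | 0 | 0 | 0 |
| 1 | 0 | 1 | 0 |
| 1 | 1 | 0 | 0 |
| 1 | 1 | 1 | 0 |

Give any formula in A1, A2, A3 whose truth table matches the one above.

F(A1, A2, A3) = (NOT A1 AND A2) AND A3

F is 1 on exactly one input, (0,1,1), whose minterm is ¬A1·A2·A3. So F is just that conjunction.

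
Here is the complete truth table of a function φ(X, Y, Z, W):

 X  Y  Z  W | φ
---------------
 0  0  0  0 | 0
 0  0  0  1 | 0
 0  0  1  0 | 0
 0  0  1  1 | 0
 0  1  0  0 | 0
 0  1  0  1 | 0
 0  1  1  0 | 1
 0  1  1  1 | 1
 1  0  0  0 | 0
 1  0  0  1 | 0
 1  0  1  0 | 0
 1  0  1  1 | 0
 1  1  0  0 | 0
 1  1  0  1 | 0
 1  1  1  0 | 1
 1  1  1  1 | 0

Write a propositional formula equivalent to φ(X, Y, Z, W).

φ(X, Y, Z, W) = ((((¬X ∧ Y) ∧ Z) ∧ ¬W) ∨ (((¬X ∧ Y) ∧ Z) ∧ W)) ∨ (((X ∧ Y) ∧ Z) ∧ ¬W)

φ=1 on 3 inputs: (0,1,1,0), (0,1,1,1), (1,1,1,0). Reading each as a conjunction of literals (¬X·Y·Z·¬W, ¬X·Y·Z·W, X·Y·Z·¬W) and taking the OR gives the canonical DNF.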